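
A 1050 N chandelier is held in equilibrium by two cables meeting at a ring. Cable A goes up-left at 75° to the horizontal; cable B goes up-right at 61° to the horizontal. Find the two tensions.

T_A = 732.8 N, T_B = 391.2 N

ΣF_x = 0: −T_A·cos75° + T_B·cos61° = 0 → T_B = 0.533857·T_A.
ΣF_y = 0: T_A·sin75° + T_B·sin61° = 1050.
Substitute: T_A·(0.965926 + 0.533857·0.87462) = 1050 → T_A = 732.806 ≈ 732.8 N.
Then T_B = 0.533857 × 732.806 = 391.2 N.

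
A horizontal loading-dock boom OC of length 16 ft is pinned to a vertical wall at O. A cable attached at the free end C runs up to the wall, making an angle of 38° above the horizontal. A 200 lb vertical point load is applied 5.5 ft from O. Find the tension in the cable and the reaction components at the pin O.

ΣM about O: T·sin38°·16 − 200·5.5 = 0 → T = 1100/(16·0.615661) = 111.669 ≈ 111.7 lb.
ΣF_x = 0: O_x − T·cos38° = 0 → O_x = 111.669 × 0.788011 = 88.00 lb.
ΣF_y = 0: O_y + T·sin38° − 200 = 0 → O_y = 200 − 111.669 × 0.615661 = 131.2 lb.

T = 111.7 lb, O_x = 88.00 lb, O_y = 131.2 lb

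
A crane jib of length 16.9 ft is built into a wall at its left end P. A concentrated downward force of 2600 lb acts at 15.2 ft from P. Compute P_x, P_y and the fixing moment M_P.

ΣF_x = 0: P_x = 0.
ΣF_y = 0: P_y − 2600 = 0 → P_y = 2600 lb.
ΣM about P: M_P − 2600·15.2 = 0 → M_P = 39520 lb·ft.

P_x = 0, P_y = 2600 lb, M_P = 39520 lb·ft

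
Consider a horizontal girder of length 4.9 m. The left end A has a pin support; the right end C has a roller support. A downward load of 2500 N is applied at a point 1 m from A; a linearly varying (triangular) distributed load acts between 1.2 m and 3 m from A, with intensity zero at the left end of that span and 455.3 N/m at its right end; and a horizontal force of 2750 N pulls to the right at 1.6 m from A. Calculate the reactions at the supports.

A_x = -2750 N, A_y = 2199 N, C_y = 710.9 N

Resultant of the triangular load: ½ × 455.3 × 1.8 = 409.77 N, acting at 2.4 m from A (one-third of the span from the peak).
Taking moments about A: C_y·4.9 − 2500·1 − (½·455.3·1.8)·2.4 = 0 → C_y = 3483.448/4.9 = 710.908 ≈ 710.9 N.
ΣF_y = 0: A_y + 710.908 − 2500 − ½·455.3·1.8 = 0 → A_y = 2199 N.
ΣF_x = 0: A_x + 2750 = 0 → A_x = -2750 N.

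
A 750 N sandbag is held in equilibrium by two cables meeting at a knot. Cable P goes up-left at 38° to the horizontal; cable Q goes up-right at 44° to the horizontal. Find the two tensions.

ΣF_x = 0: −T_P·cos38° + T_Q·cos44° = 0 → T_Q = 1.09546·T_P.
ΣF_y = 0: T_P·sin38° + T_Q·sin44° = 750.
Substitute: T_P·(0.615661 + 1.09546·0.694658) = 750 → T_P = 544.808 ≈ 544.8 N.
Then T_Q = 1.09546 × 544.808 = 596.8 N.

T_P = 544.8 N, T_Q = 596.8 N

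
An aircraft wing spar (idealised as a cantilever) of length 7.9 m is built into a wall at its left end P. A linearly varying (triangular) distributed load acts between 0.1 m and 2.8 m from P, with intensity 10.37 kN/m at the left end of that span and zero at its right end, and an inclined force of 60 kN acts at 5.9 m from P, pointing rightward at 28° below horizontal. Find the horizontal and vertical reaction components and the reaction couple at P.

P_x = -52.98 kN, P_y = 42.17 kN, M_P = 180.2 kN·m

Resultant of the triangular load: ½ × 10.37 × 2.7 = 13.9995 kN, acting at 1 m from P (one-third of the span from the peak).
ΣF_x = 0: P_x + 60·cos28° = 0 → P_x = -52.98 kN.
ΣF_y = 0: P_y − ½·10.37·2.7 − 60·sin28° = 0 → P_y = 42.17 kN.
ΣM about P: M_P − (½·10.37·2.7)·1 − 60·sin28°·5.9 = 0 → M_P = 180.2 kN·m.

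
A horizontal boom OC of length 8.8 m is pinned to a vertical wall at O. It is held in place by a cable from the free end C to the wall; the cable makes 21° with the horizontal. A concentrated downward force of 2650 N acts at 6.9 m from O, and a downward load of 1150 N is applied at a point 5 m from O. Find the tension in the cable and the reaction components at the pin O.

T = 7621 N, O_x = 7115 N, O_y = 1069 N

ΣM about O: T·sin21°·8.8 − 2650·6.9 − 1150·5 = 0 → T = 24035/(8.8·0.358368) = 7621.36 ≈ 7621 N.
ΣF_x = 0: O_x − T·cos21° = 0 → O_x = 7621.36 × 0.93358 = 7115 N.
ΣF_y = 0: O_y + T·sin21° − 2650 − 1150 = 0 → O_y = 3800 − 7621.36 × 0.358368 = 1069 N.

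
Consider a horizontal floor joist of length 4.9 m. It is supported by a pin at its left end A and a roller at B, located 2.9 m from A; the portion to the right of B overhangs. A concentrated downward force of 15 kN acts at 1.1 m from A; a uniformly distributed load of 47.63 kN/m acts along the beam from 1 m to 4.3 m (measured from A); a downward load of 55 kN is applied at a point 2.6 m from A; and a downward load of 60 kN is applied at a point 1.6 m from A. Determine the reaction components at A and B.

A_x = 0, A_y = 55.45 kN, B_y = 231.7 kN

Resultant of the distributed load: 47.63 × 3.3 = 157.179 kN at 2.65 m from A.
Moments about A: B_y·2.9 − 15·1.1 − (47.63·3.3)·2.65 − 55·2.6 − 60·1.6 = 0 → B_y = 672.02435/2.9 = 231.733 ≈ 231.7 kN.
ΣF_y = 0: A_y + 231.733 − 15 − 47.63·3.3 − 55 − 60 = 0 → A_y = 55.45 kN.
ΣF_x = 0: no horizontal applied forces, so A_x = 0.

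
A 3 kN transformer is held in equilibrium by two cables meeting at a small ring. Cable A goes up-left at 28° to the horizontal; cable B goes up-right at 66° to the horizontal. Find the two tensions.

ΣF_x = 0: −T_A·cos28° + T_B·cos66° = 0 → T_B = 2.17081·T_A.
ΣF_y = 0: T_A·sin28° + T_B·sin66° = 3.
Substitute: T_A·(0.469472 + 2.17081·0.913545) = 3 → T_A = 1.22319 ≈ 1.223 kN.
Then T_B = 2.17081 × 1.22319 = 2.655 kN.

T_A = 1.223 kN, T_B = 2.655 kN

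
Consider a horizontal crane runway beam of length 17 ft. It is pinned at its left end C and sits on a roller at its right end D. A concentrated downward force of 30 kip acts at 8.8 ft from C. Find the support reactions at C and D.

Taking moments about C: D_y·17 − 30·8.8 = 0 → D_y = 264/17 = 15.5294 ≈ 15.53 kip.
ΣF_y = 0: C_y + 15.5294 − 30 = 0 → C_y = 14.47 kip.
ΣF_x = 0: no horizontal applied forces, so C_x = 0.

C_x = 0, C_y = 14.47 kip, D_y = 15.53 kip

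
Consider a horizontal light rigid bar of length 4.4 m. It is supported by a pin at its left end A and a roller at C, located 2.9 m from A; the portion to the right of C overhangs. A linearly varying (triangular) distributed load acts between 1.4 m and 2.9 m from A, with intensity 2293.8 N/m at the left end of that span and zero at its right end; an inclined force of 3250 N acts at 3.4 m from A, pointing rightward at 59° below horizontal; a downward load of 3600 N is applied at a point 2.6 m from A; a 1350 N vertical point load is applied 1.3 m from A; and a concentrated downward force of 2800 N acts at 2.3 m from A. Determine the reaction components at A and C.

A_x = -1674 N, A_y = 1809 N, C_y = 10450 N

Resultant of the triangular load: ½ × 2293.8 × 1.5 = 1720.35 N, acting at 1.9 m from A (one-third of the span from the peak).
Moments about A: C_y·2.9 − (½·2293.8·1.5)·1.9 − 3250·sin59°·3.4 − 3600·2.6 − 1350·1.3 − 2800·2.3 = 0 → C_y = 30295.4/2.9 = 10446.7 ≈ 10450 N.
ΣF_y = 0: A_y + 10446.7 − ½·2293.8·1.5 − 3250·sin59° − 3600 − 1350 − 2800 = 0 → A_y = 1809 N.
ΣF_x = 0: A_x + 3250·cos59° = 0 → A_x = -1674 N.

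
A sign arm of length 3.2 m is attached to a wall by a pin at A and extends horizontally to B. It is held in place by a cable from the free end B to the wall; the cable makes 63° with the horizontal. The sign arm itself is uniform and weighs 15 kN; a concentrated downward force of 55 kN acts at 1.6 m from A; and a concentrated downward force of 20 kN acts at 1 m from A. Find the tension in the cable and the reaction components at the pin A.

ΣM about A: T·sin63°·3.2 − 15·1.6 − 55·1.6 − 20·1 = 0 → T = 132/(3.2·0.891007) = 46.2959 ≈ 46.30 kN.
ΣF_x = 0: A_x − T·cos63° = 0 → A_x = 46.2959 × 0.45399 = 21.02 kN.
ΣF_y = 0: A_y + T·sin63° − 15 − 55 − 20 = 0 → A_y = 90 − 46.2959 × 0.891007 = 48.75 kN.

T = 46.30 kN, A_x = 21.02 kN, A_y = 48.75 kN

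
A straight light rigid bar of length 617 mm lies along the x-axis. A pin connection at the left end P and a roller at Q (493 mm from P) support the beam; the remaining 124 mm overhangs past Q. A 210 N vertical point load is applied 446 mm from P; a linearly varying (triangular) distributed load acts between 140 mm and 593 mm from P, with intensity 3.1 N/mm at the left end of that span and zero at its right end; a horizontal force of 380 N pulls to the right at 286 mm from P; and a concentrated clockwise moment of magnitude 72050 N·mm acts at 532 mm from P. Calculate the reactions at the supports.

P_x = -380.0 N, P_y = 161.6 N, Q_y = 750.6 N

Resultant of the triangular load: ½ × 3.1 × 453 = 702.15 N, acting at 291 mm from P (one-third of the span from the peak).
ΣM about P: Q_y·493 − 210·446 − (½·3.1·453)·291 − 72050 = 0 → Q_y = 370035.65/493 = 750.579 ≈ 750.6 N.
ΣF_y = 0: P_y + 750.579 − 210 − ½·3.1·453 = 0 → P_y = 161.6 N.
ΣF_x = 0: P_x + 380 = 0 → P_x = -380.0 N.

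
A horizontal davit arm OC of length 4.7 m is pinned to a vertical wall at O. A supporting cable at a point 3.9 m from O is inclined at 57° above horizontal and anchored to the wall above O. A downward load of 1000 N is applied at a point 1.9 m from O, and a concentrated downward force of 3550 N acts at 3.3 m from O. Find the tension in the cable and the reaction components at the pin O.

T = 4163 N, O_x = 2267 N, O_y = 1059 N

ΣM about O: T·sin57°·3.9 − 1000·1.9 − 3550·3.3 = 0 → T = 13615/(3.9·0.838671) = 4162.57 ≈ 4163 N.
ΣF_x = 0: O_x − T·cos57° = 0 → O_x = 4162.57 × 0.544639 = 2267 N.
ΣF_y = 0: O_y + T·sin57° − 1000 − 3550 = 0 → O_y = 4550 − 4162.57 × 0.838671 = 1059 N.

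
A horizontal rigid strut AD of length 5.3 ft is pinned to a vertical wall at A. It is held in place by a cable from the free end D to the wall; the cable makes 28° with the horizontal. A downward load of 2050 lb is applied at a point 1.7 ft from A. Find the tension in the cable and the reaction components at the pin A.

T = 1401 lb, A_x = 1237 lb, A_y = 1392 lb

ΣM about A: T·sin28°·5.3 − 2050·1.7 = 0 → T = 3485/(5.3·0.469472) = 1400.61 ≈ 1401 lb.
ΣF_x = 0: A_x − T·cos28° = 0 → A_x = 1400.61 × 0.882948 = 1237 lb.
ΣF_y = 0: A_y + T·sin28° − 2050 = 0 → A_y = 2050 − 1400.61 × 0.469472 = 1392 lb.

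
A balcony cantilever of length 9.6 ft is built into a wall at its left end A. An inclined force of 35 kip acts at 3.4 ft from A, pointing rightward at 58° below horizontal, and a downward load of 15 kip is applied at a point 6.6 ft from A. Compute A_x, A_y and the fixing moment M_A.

ΣF_x = 0: A_x + 35·cos58° = 0 → A_x = -18.55 kip.
ΣF_y = 0: A_y − 35·sin58° − 15 = 0 → A_y = 44.68 kip.
ΣM about A: M_A − 35·sin58°·3.4 − 15·6.6 = 0 → M_A = 199.9 kip·ft.

A_x = -18.55 kip, A_y = 44.68 kip, M_A = 199.9 kip·ft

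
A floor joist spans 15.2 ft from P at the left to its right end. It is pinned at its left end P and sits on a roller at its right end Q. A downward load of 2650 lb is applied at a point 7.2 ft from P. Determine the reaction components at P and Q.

ΣM about P: Q_y·15.2 − 2650·7.2 = 0 → Q_y = 19080/15.2 = 1255.26 ≈ 1255 lb.
ΣF_y = 0: P_y + 1255.26 − 2650 = 0 → P_y = 1395 lb.
ΣF_x = 0: no horizontal applied forces, so P_x = 0.

P_x = 0, P_y = 1395 lb, Q_y = 1255 lb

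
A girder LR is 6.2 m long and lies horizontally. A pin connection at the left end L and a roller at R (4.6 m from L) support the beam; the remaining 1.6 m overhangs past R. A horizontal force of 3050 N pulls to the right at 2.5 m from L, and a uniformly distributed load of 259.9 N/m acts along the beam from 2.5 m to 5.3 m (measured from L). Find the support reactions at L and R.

L_x = -3050 N, L_y = 110.7 N, R_y = 617.0 N

Resultant of the distributed load: 259.9 × 2.8 = 727.72 N at 3.9 m from L.
Taking moments about L: R_y·4.6 − (259.9·2.8)·3.9 = 0 → R_y = 2838.108/4.6 = 616.98 ≈ 617.0 N.
ΣF_y = 0: L_y + 616.98 − 259.9·2.8 = 0 → L_y = 110.7 N.
ΣF_x = 0: L_x + 3050 = 0 → L_x = -3050 N.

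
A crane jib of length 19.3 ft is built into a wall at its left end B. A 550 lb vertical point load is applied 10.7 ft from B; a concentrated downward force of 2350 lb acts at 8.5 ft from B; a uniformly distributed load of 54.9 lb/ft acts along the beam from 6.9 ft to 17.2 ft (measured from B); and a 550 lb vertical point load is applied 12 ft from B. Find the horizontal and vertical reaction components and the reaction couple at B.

B_x = 0, B_y = 4015 lb, M_B = 39270 lb·ft

Resultant of the distributed load: 54.9 × 10.3 = 565.47 lb at 12.05 ft from B.
ΣF_x = 0: B_x = 0.
ΣF_y = 0: B_y − 550 − 2350 − 54.9·10.3 − 550 = 0 → B_y = 4015 lb.
ΣM about B: M_B − 550·10.7 − 2350·8.5 − (54.9·10.3)·12.05 − 550·12 = 0 → M_B = 39270 lb·ft.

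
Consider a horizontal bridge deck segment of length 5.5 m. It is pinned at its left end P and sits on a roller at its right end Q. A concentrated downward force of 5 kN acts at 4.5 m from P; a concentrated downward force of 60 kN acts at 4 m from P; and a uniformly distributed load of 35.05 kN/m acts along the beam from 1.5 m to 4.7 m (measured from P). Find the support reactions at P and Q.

P_x = 0, P_y = 66.22 kN, Q_y = 110.9 kN

Resultant of the distributed load: 35.05 × 3.2 = 112.16 kN at 3.1 m from P.
Taking moments about P: Q_y·5.5 − 5·4.5 − 60·4 − (35.05·3.2)·3.1 = 0 → Q_y = 610.196/5.5 = 110.945 ≈ 110.9 kN.
ΣF_y = 0: P_y + 110.945 − 5 − 60 − 35.05·3.2 = 0 → P_y = 66.22 kN.
ΣF_x = 0: no horizontal applied forces, so P_x = 0.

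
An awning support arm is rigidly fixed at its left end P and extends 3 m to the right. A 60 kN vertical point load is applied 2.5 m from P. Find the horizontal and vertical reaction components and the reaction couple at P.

P_x = 0, P_y = 60.00 kN, M_P = 150.0 kN·m

ΣF_x = 0: P_x = 0.
ΣF_y = 0: P_y − 60 = 0 → P_y = 60.00 kN.
ΣM about P: M_P − 60·2.5 = 0 → M_P = 150.0 kN·m.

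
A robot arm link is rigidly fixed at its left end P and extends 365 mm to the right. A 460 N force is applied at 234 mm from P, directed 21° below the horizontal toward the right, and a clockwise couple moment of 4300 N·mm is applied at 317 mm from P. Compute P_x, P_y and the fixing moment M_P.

P_x = -429.4 N, P_y = 164.8 N, M_P = 42870 N·mm

ΣF_x = 0: P_x + 460·cos21° = 0 → P_x = -429.4 N.
ΣF_y = 0: P_y − 460·sin21° = 0 → P_y = 164.8 N.
ΣM about P: M_P − 460·sin21°·234 − 4300 = 0 → M_P = 42870 N·mm.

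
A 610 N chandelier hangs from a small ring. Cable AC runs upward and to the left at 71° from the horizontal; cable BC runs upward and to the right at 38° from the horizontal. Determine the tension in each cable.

ΣF_x = 0: −T_AC·cos71° + T_BC·cos38° = 0 → T_BC = 0.413152·T_AC.
ΣF_y = 0: T_AC·sin71° + T_BC·sin38° = 610.
Substitute: T_AC·(0.945519 + 0.413152·0.615661) = 610 → T_AC = 508.384 ≈ 508.4 N.
Then T_BC = 0.413152 × 508.384 = 210.0 N.

T_AC = 508.4 N, T_BC = 210.0 N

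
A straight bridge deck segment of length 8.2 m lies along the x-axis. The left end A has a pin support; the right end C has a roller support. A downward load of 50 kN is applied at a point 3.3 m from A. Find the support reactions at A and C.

Taking moments about A: C_y·8.2 − 50·3.3 = 0 → C_y = 165/8.2 = 20.122 ≈ 20.12 kN.
ΣF_y = 0: A_y + 20.122 − 50 = 0 → A_y = 29.88 kN.
ΣF_x = 0: no horizontal applied forces, so A_x = 0.

A_x = 0, A_y = 29.88 kN, C_y = 20.12 kN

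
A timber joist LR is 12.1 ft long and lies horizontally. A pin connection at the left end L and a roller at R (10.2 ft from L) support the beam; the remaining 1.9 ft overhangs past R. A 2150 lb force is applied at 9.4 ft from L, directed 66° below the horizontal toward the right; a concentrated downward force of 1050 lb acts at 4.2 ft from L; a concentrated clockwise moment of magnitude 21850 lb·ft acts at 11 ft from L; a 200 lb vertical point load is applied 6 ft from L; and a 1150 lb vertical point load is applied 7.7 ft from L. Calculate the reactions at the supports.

Moments about L: R_y·10.2 − 2150·sin66°·9.4 − 1050·4.2 − 21850 − 200·6 − 1150·7.7 = 0 → R_y = 54777.8/10.2 = 5370.37 ≈ 5370 lb.
ΣF_y = 0: L_y + 5370.37 − 2150·sin66° − 1050 − 200 − 1150 = 0 → L_y = -1006 lb.
ΣF_x = 0: L_x + 2150·cos66° = 0 → L_x = -874.5 lb.

L_x = -874.5 lb, L_y = -1006 lb, R_y = 5370 lb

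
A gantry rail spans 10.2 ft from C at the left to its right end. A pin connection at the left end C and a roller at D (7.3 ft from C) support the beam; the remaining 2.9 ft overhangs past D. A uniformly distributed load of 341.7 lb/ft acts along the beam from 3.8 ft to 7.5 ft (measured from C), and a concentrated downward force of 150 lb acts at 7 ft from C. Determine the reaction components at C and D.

Resultant of the distributed load: 341.7 × 3.7 = 1264.29 lb at 5.65 ft from C.
Moments about C: D_y·7.3 − (341.7·3.7)·5.65 − 150·7 = 0 → D_y = 8193.2385/7.3 = 1122.36 ≈ 1122 lb.
ΣF_y = 0: C_y + 1122.36 − 341.7·3.7 − 150 = 0 → C_y = 291.9 lb.
ΣF_x = 0: no horizontal applied forces, so C_x = 0.

C_x = 0, C_y = 291.9 lb, D_y = 1122 lb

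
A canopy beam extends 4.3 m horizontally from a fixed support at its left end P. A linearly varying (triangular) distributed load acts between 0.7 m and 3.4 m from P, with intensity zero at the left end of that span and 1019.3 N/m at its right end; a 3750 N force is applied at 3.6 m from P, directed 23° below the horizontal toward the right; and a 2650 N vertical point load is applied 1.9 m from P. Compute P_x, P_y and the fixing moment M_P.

Resultant of the triangular load: ½ × 1019.3 × 2.7 = 1376.055 N, acting at 2.5 m from P (one-third of the span from the peak).
ΣF_x = 0: P_x + 3750·cos23° = 0 → P_x = -3452 N.
ΣF_y = 0: P_y − ½·1019.3·2.7 − 3750·sin23° − 2650 = 0 → P_y = 5491 N.
ΣM about P: M_P − (½·1019.3·2.7)·2.5 − 3750·sin23°·3.6 − 2650·1.9 = 0 → M_P = 13750 N·m.

P_x = -3452 N, P_y = 5491 N, M_P = 13750 N·m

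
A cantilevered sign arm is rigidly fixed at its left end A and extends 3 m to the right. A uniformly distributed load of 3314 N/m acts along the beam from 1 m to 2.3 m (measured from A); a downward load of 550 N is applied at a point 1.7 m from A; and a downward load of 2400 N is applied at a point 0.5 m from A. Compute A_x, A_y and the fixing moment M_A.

Resultant of the distributed load: 3314 × 1.3 = 4308.2 N at 1.65 m from A.
ΣF_x = 0: A_x = 0.
ΣF_y = 0: A_y − 3314·1.3 − 550 − 2400 = 0 → A_y = 7258 N.
ΣM about A: M_A − (3314·1.3)·1.65 − 550·1.7 − 2400·0.5 = 0 → M_A = 9244 N·m.

A_x = 0, A_y = 7258 N, M_A = 9244 N·m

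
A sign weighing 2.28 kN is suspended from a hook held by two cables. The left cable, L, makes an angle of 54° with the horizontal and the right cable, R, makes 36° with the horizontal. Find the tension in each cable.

ΣF_x = 0: −T_L·cos54° + T_R·cos36° = 0 → T_R = 0.726543·T_L.
ΣF_y = 0: T_L·sin54° + T_R·sin36° = 2.28.
Substitute: T_L·(0.809017 + 0.726543·0.587785) = 2.28 → T_L = 1.84456 ≈ 1.845 kN.
Then T_R = 0.726543 × 1.84456 = 1.340 kN.

T_L = 1.845 kN, T_R = 1.340 kN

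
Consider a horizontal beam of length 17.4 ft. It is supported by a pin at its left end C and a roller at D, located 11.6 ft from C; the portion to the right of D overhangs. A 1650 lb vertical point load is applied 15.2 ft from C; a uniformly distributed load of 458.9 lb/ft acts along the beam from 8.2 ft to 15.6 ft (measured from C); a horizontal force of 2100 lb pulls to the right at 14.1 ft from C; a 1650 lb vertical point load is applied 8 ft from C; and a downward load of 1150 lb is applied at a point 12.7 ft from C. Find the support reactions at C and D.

Resultant of the distributed load: 458.9 × 7.4 = 3395.86 lb at 11.9 ft from C.
Taking moments about C: D_y·11.6 − 1650·15.2 − (458.9·7.4)·11.9 − 1650·8 − 1150·12.7 = 0 → D_y = 93295.734/11.6 = 8042.74 ≈ 8043 lb.
ΣF_y = 0: C_y + 8042.74 − 1650 − 458.9·7.4 − 1650 − 1150 = 0 → C_y = -196.9 lb.
ΣF_x = 0: C_x + 2100 = 0 → C_x = -2100 lb.

C_x = -2100 lb, C_y = -196.9 lb, D_y = 8043 lb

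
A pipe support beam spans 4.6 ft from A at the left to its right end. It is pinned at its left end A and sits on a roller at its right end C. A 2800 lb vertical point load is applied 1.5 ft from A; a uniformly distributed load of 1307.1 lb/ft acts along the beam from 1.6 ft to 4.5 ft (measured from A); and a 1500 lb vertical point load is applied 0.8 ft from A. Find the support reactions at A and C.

Resultant of the distributed load: 1307.1 × 2.9 = 3790.59 lb at 3.05 ft from A.
ΣM about A: C_y·4.6 − 2800·1.5 − (1307.1·2.9)·3.05 − 1500·0.8 = 0 → C_y = 16961.2995/4.6 = 3687.24 ≈ 3687 lb.
ΣF_y = 0: A_y + 3687.24 − 2800 − 1307.1·2.9 − 1500 = 0 → A_y = 4403 lb.
ΣF_x = 0: no horizontal applied forces, so A_x = 0.

A_x = 0, A_y = 4403 lb, C_y = 3687 lb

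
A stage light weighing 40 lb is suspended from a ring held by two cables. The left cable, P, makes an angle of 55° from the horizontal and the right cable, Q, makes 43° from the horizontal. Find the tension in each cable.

ΣF_x = 0: −T_P·cos55° + T_Q·cos43° = 0 → T_Q = 0.784267·T_P.
ΣF_y = 0: T_P·sin55° + T_Q·sin43° = 40.
Substitute: T_P·(0.819152 + 0.784267·0.681998) = 40 → T_P = 29.5416 ≈ 29.54 lb.
Then T_Q = 0.784267 × 29.5416 = 23.17 lb.

T_P = 29.54 lb, T_Q = 23.17 lb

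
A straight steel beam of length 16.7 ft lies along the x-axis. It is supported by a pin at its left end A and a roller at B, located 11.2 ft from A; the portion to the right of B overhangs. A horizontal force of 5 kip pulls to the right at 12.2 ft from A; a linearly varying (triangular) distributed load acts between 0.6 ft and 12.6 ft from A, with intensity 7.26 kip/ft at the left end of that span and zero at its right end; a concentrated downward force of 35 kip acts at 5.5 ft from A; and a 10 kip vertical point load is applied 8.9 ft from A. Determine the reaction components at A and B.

Resultant of the triangular load: ½ × 7.26 × 12 = 43.56 kip, acting at 4.6 ft from A (one-third of the span from the peak).
ΣM about A: B_y·11.2 − (½·7.26·12)·4.6 − 35·5.5 − 10·8.9 = 0 → B_y = 481.876/11.2 = 43.0246 ≈ 43.02 kip.
ΣF_y = 0: A_y + 43.0246 − ½·7.26·12 − 35 − 10 = 0 → A_y = 45.54 kip.
ΣF_x = 0: A_x + 5 = 0 → A_x = -5.000 kip.

A_x = -5.000 kip, A_y = 45.54 kip, B_y = 43.02 kip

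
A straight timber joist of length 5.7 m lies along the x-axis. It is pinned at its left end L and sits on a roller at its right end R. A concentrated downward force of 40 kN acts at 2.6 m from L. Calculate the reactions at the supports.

Moments about L: R_y·5.7 − 40·2.6 = 0 → R_y = 104/5.7 = 18.2456 ≈ 18.25 kN.
ΣF_y = 0: L_y + 18.2456 − 40 = 0 → L_y = 21.75 kN.
ΣF_x = 0: no horizontal applied forces, so L_x = 0.

L_x = 0, L_y = 21.75 kN, R_y = 18.25 kN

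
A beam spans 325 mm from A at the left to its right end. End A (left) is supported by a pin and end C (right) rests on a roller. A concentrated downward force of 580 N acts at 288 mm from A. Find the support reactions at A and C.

Moments about A: C_y·325 − 580·288 = 0 → C_y = 167040/325 = 513.969 ≈ 514.0 N.
ΣF_y = 0: A_y + 513.969 − 580 = 0 → A_y = 66.03 N.
ΣF_x = 0: no horizontal applied forces, so A_x = 0.

A_x = 0, A_y = 66.03 N, C_y = 514.0 N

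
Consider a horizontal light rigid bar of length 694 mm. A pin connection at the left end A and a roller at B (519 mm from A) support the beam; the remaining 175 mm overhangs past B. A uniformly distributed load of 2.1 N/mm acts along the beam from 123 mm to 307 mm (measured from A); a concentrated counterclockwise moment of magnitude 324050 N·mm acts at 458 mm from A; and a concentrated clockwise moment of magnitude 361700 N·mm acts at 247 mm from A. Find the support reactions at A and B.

A_x = 0, A_y = 153.8 N, B_y = 232.6 N

Resultant of the distributed load: 2.1 × 184 = 386.4 N at 215 mm from A.
Taking moments about A: B_y·519 − (2.1·184)·215 + 324050 − 361700 = 0 → B_y = 120726/519 = 232.613 ≈ 232.6 N.
ΣF_y = 0: A_y + 232.613 − 2.1·184 = 0 → A_y = 153.8 N.
ΣF_x = 0: no horizontal applied forces, so A_x = 0.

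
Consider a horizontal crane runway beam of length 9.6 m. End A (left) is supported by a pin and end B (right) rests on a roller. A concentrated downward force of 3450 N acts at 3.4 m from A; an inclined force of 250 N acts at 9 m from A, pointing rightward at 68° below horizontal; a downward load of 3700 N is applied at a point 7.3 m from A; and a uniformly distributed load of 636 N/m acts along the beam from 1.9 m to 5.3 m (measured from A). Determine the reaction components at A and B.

A_x = -93.65 N, A_y = 4481 N, B_y = 5064 N

Resultant of the distributed load: 636 × 3.4 = 2162.4 N at 3.6 m from A.
Moments about A: B_y·9.6 − 3450·3.4 − 250·sin68°·9 − 3700·7.3 − (636·3.4)·3.6 = 0 → B_y = 48610.8/9.6 = 5063.63 ≈ 5064 N.
ΣF_y = 0: A_y + 5063.63 − 3450 − 250·sin68° − 3700 − 636·3.4 = 0 → A_y = 4481 N.
ΣF_x = 0: A_x + 250·cos68° = 0 → A_x = -93.65 N.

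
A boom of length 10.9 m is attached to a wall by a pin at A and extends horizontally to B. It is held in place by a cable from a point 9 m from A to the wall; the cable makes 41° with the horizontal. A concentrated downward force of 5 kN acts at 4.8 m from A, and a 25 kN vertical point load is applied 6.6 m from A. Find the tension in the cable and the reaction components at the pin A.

ΣM about A: T·sin41°·9 − 5·4.8 − 25·6.6 = 0 → T = 189/(9·0.656059) = 32.0093 ≈ 32.01 kN.
ΣF_x = 0: A_x − T·cos41° = 0 → A_x = 32.0093 × 0.75471 = 24.16 kN.
ΣF_y = 0: A_y + T·sin41° − 5 − 25 = 0 → A_y = 30 − 32.0093 × 0.656059 = 9.000 kN.

T = 32.01 kN, A_x = 24.16 kN, A_y = 9.000 kN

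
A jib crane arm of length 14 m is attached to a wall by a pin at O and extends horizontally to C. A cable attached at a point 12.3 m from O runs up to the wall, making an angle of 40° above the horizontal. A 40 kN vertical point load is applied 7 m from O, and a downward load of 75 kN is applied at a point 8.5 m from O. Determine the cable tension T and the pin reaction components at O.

ΣM about O: T·sin40°·12.3 − 40·7 − 75·8.5 = 0 → T = 917.5/(12.3·0.642788) = 116.047 ≈ 116.0 kN.
ΣF_x = 0: O_x − T·cos40° = 0 → O_x = 116.047 × 0.766044 = 88.90 kN.
ΣF_y = 0: O_y + T·sin40° − 40 − 75 = 0 → O_y = 115 − 116.047 × 0.642788 = 40.41 kN.

T = 116.0 kN, O_x = 88.90 kN, O_y = 40.41 kN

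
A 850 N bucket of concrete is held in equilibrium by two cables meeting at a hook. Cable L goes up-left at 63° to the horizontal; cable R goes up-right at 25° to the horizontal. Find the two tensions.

T_L = 770.8 N, T_R = 386.1 N

ΣF_x = 0: −T_L·cos63° + T_R·cos25° = 0 → T_R = 0.500923·T_L.
ΣF_y = 0: T_L·sin63° + T_R·sin25° = 850.
Substitute: T_L·(0.891007 + 0.500923·0.422618) = 850 → T_L = 770.831 ≈ 770.8 N.
Then T_R = 0.500923 × 770.831 = 386.1 N.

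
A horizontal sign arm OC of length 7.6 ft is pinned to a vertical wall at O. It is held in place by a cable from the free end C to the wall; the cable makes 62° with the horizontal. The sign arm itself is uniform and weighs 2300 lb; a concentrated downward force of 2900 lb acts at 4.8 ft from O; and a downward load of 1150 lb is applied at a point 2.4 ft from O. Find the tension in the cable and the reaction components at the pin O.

ΣM about O: T·sin62°·7.6 − 2300·3.8 − 2900·4.8 − 1150·2.4 = 0 → T = 25420/(7.6·0.882948) = 3788.15 ≈ 3788 lb.
ΣF_x = 0: O_x − T·cos62° = 0 → O_x = 3788.15 × 0.469472 = 1778 lb.
ΣF_y = 0: O_y + T·sin62° − 2300 − 2900 − 1150 = 0 → O_y = 6350 − 3788.15 × 0.882948 = 3005 lb.

T = 3788 lb, O_x = 1778 lb, O_y = 3005 lb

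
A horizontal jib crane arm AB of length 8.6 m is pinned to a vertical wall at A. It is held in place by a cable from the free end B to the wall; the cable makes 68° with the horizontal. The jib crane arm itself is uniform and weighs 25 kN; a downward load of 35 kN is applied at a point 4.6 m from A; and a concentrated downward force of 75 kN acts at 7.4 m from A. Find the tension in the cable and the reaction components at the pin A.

ΣM about A: T·sin68°·8.6 − 25·4.3 − 35·4.6 − 75·7.4 = 0 → T = 823.5/(8.6·0.927184) = 103.276 ≈ 103.3 kN.
ΣF_x = 0: A_x − T·cos68° = 0 → A_x = 103.276 × 0.374607 = 38.69 kN.
ΣF_y = 0: A_y + T·sin68° − 25 − 35 − 75 = 0 → A_y = 135 − 103.276 × 0.927184 = 39.24 kN.

T = 103.3 kN, A_x = 38.69 kN, A_y = 39.24 kN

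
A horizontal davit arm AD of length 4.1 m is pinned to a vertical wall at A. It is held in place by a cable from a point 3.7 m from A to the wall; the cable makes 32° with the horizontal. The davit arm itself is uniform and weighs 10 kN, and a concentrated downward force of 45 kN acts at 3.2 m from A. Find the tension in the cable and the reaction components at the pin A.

T = 83.90 kN, A_x = 71.15 kN, A_y = 10.54 kN

ΣM about A: T·sin32°·3.7 − 10·2.05 − 45·3.2 = 0 → T = 164.5/(3.7·0.529919) = 83.8986 ≈ 83.90 kN.
ΣF_x = 0: A_x − T·cos32° = 0 → A_x = 83.8986 × 0.848048 = 71.15 kN.
ΣF_y = 0: A_y + T·sin32° − 10 − 45 = 0 → A_y = 55 − 83.8986 × 0.529919 = 10.54 kN.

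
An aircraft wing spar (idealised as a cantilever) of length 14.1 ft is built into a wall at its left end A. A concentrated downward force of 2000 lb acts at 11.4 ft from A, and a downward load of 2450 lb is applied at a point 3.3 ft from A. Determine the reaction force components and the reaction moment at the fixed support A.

ΣF_x = 0: A_x = 0.
ΣF_y = 0: A_y − 2000 − 2450 = 0 → A_y = 4450 lb.
ΣM about A: M_A − 2000·11.4 − 2450·3.3 = 0 → M_A = 30880 lb·ft.

A_x = 0, A_y = 4450 lb, M_A = 30880 lb·ft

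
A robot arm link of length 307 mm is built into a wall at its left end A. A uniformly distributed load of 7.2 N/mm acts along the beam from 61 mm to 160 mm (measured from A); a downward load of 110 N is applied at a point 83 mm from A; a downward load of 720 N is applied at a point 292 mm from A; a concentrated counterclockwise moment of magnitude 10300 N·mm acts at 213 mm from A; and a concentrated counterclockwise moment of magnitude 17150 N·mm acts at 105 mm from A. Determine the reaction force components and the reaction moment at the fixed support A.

A_x = 0, A_y = 1543 N, M_A = 270700 N·mm

Resultant of the distributed load: 7.2 × 99 = 712.8 N at 110.5 mm from A.
ΣF_x = 0: A_x = 0.
ΣF_y = 0: A_y − 7.2·99 − 110 − 720 = 0 → A_y = 1543 N.
ΣM about A: M_A − (7.2·99)·110.5 − 110·83 − 720·292 + 10300 + 17150 = 0 → M_A = 270700 N·mm.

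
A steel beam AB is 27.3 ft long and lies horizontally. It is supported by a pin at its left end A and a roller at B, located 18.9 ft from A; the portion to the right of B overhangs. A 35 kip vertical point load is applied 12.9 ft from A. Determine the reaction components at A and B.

A_x = 0, A_y = 11.11 kip, B_y = 23.89 kip

Moments about A: B_y·18.9 − 35·12.9 = 0 → B_y = 451.5/18.9 = 23.8889 ≈ 23.89 kip.
ΣF_y = 0: A_y + 23.8889 − 35 = 0 → A_y = 11.11 kip.
ΣF_x = 0: no horizontal applied forces, so A_x = 0.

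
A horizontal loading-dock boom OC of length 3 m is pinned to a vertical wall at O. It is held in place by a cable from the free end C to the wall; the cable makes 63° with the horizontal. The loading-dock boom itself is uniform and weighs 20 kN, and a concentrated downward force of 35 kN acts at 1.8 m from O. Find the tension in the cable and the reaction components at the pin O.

ΣM about O: T·sin63°·3 − 20·1.5 − 35·1.8 = 0 → T = 93/(3·0.891007) = 34.7921 ≈ 34.79 kN.
ΣF_x = 0: O_x − T·cos63° = 0 → O_x = 34.7921 × 0.45399 = 15.80 kN.
ΣF_y = 0: O_y + T·sin63° − 20 − 35 = 0 → O_y = 55 − 34.7921 × 0.891007 = 24.00 kN.

T = 34.79 kN, O_x = 15.80 kN, O_y = 24.00 kN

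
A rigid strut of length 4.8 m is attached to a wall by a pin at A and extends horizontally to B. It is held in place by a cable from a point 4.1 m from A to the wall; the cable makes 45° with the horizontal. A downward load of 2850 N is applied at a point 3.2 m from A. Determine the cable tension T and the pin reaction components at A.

T = 3146 N, A_x = 2224 N, A_y = 625.6 N

ΣM about A: T·sin45°·4.1 − 2850·3.2 = 0 → T = 9120/(4.1·0.707107) = 3145.76 ≈ 3146 N.
ΣF_x = 0: A_x − T·cos45° = 0 → A_x = 3145.76 × 0.707107 = 2224 N.
ΣF_y = 0: A_y + T·sin45° − 2850 = 0 → A_y = 2850 − 3145.76 × 0.707107 = 625.6 N.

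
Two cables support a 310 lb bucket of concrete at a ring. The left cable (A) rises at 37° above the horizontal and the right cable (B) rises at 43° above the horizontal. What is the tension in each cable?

T_A = 230.2 lb, T_B = 251.4 lb

ΣF_x = 0: −T_A·cos37° + T_B·cos43° = 0 → T_B = 1.092·T_A.
ΣF_y = 0: T_A·sin37° + T_B·sin43° = 310.
Substitute: T_A·(0.601815 + 1.092·0.681998) = 310 → T_A = 230.217 ≈ 230.2 lb.
Then T_B = 1.092 × 230.217 = 251.4 lb.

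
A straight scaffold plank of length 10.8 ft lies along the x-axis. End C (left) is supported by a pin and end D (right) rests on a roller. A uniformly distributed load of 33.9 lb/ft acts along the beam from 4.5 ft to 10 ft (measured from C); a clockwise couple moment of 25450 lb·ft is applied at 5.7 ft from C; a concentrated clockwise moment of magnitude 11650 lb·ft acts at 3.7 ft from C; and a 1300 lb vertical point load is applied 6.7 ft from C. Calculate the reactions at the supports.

C_x = 0, C_y = -2880 lb, D_y = 4367 lb

Resultant of the distributed load: 33.9 × 5.5 = 186.45 lb at 7.25 ft from C.
Taking moments about C: D_y·10.8 − (33.9·5.5)·7.25 − 25450 − 11650 − 1300·6.7 = 0 → D_y = 47161.7625/10.8 = 4366.83 ≈ 4367 lb.
ΣF_y = 0: C_y + 4366.83 − 33.9·5.5 − 1300 = 0 → C_y = -2880 lb.
ΣF_x = 0: no horizontal applied forces, so C_x = 0.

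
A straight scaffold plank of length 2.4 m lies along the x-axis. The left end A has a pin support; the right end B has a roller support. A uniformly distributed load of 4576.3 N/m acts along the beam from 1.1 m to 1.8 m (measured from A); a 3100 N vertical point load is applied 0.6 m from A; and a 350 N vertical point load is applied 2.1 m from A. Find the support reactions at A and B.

Resultant of the distributed load: 4576.3 × 0.7 = 3203.41 N at 1.45 m from A.
ΣM about A: B_y·2.4 − (4576.3·0.7)·1.45 − 3100·0.6 − 350·2.1 = 0 → B_y = 7239.9445/2.4 = 3016.64 ≈ 3017 N.
ΣF_y = 0: A_y + 3016.64 − 4576.3·0.7 − 3100 − 350 = 0 → A_y = 3637 N.
ΣF_x = 0: no horizontal applied forces, so A_x = 0.

A_x = 0, A_y = 3637 N, B_y = 3017 N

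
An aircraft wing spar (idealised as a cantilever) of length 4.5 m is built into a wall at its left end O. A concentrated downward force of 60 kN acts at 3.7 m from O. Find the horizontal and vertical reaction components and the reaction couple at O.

ΣF_x = 0: O_x = 0.
ΣF_y = 0: O_y − 60 = 0 → O_y = 60.00 kN.
ΣM about O: M_O − 60·3.7 = 0 → M_O = 222.0 kN·m.

O_x = 0, O_y = 60.00 kN, M_O = 222.0 kN·m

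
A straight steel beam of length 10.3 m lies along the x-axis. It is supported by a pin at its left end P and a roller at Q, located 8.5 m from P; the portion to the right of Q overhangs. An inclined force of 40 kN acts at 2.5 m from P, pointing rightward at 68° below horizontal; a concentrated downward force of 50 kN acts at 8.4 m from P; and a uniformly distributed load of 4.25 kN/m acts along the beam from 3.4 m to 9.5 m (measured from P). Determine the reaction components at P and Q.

Resultant of the distributed load: 4.25 × 6.1 = 25.925 kN at 6.45 m from P.
Taking moments about P: Q_y·8.5 − 40·sin68°·2.5 − 50·8.4 − (4.25·6.1)·6.45 = 0 → Q_y = 679.935/8.5 = 79.9924 ≈ 79.99 kN.
ΣF_y = 0: P_y + 79.9924 − 40·sin68° − 50 − 4.25·6.1 = 0 → P_y = 33.02 kN.
ΣF_x = 0: P_x + 40·cos68° = 0 → P_x = -14.98 kN.

P_x = -14.98 kN, P_y = 33.02 kN, Q_y = 79.99 kN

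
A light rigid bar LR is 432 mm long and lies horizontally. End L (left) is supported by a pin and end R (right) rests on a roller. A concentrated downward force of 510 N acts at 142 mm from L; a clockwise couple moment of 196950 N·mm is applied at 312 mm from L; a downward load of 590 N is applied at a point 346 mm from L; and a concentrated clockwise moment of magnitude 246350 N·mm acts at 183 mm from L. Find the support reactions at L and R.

L_x = 0, L_y = -566.3 N, R_y = 1666 N

ΣM about L: R_y·432 − 510·142 − 196950 − 590·346 − 246350 = 0 → R_y = 719860/432 = 1666.34 ≈ 1666 N.
ΣF_y = 0: L_y + 1666.34 − 510 − 590 = 0 → L_y = -566.3 N.
ΣF_x = 0: no horizontal applied forces, so L_x = 0.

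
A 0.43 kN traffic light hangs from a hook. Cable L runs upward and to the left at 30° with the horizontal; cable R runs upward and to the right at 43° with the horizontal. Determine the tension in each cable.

ΣF_x = 0: −T_L·cos30° + T_R·cos43° = 0 → T_R = 1.18414·T_L.
ΣF_y = 0: T_L·sin30° + T_R·sin43° = 0.43.
Substitute: T_L·(0.5 + 1.18414·0.681998) = 0.43 → T_L = 0.328851 ≈ 0.3289 kN.
Then T_R = 1.18414 × 0.328851 = 0.3894 kN.

T_L = 0.3289 kN, T_R = 0.3894 kN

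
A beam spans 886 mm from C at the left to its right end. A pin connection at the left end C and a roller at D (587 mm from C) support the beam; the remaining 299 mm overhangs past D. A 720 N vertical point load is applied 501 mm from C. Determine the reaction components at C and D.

Taking moments about C: D_y·587 − 720·501 = 0 → D_y = 360720/587 = 614.514 ≈ 614.5 N.
ΣF_y = 0: C_y + 614.514 − 720 = 0 → C_y = 105.5 N.
ΣF_x = 0: no horizontal applied forces, so C_x = 0.

C_x = 0, C_y = 105.5 N, D_y = 614.5 N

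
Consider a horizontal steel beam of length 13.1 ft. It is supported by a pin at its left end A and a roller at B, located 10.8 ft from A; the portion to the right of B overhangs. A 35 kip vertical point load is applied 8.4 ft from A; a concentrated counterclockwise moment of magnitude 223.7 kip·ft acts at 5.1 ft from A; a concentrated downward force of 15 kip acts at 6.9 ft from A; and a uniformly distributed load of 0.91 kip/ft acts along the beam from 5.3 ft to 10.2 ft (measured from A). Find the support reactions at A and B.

Resultant of the distributed load: 0.91 × 4.9 = 4.459 kip at 7.75 ft from A.
Taking moments about A: B_y·10.8 − 35·8.4 + 223.7 − 15·6.9 − (0.91·4.9)·7.75 = 0 → B_y = 208.35725/10.8 = 19.2923 ≈ 19.29 kip.
ΣF_y = 0: A_y + 19.2923 − 35 − 15 − 0.91·4.9 = 0 → A_y = 35.17 kip.
ΣF_x = 0: no horizontal applied forces, so A_x = 0.

A_x = 0, A_y = 35.17 kip, B_y = 19.29 kip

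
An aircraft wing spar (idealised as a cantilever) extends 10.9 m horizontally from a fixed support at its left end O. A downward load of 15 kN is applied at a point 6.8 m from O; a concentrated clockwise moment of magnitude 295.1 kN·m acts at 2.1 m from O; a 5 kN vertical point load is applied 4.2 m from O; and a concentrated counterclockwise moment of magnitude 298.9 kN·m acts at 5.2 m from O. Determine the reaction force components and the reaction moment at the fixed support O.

ΣF_x = 0: O_x = 0.
ΣF_y = 0: O_y − 15 − 5 = 0 → O_y = 20.00 kN.
ΣM about O: M_O − 15·6.8 − 295.1 − 5·4.2 + 298.9 = 0 → M_O = 119.2 kN·m.

O_x = 0, O_y = 20.00 kN, M_O = 119.2 kN·m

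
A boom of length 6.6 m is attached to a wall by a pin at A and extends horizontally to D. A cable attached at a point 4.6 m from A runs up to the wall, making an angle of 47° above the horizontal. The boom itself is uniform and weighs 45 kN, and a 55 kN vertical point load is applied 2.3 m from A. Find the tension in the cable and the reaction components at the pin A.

T = 81.74 kN, A_x = 55.75 kN, A_y = 40.22 kN

ΣM about A: T·sin47°·4.6 − 45·3.3 − 55·2.3 = 0 → T = 275/(4.6·0.731354) = 81.7424 ≈ 81.74 kN.
ΣF_x = 0: A_x − T·cos47° = 0 → A_x = 81.7424 × 0.681998 = 55.75 kN.
ΣF_y = 0: A_y + T·sin47° − 45 − 55 = 0 → A_y = 100 − 81.7424 × 0.731354 = 40.22 kN.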